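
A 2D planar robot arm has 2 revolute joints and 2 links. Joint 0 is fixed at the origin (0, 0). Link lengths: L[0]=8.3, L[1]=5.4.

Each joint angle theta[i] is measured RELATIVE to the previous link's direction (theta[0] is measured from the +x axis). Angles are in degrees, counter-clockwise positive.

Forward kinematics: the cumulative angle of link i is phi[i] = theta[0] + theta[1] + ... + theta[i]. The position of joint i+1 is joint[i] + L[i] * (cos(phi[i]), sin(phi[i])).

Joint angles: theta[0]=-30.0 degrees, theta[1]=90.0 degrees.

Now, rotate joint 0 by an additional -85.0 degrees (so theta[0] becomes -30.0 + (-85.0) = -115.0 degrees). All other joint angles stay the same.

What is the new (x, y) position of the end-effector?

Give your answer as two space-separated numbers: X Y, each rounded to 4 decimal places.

joint[0] = (0.0000, 0.0000)  (base)
link 0: phi[0] = -115 = -115 deg
  cos(-115 deg) = -0.4226, sin(-115 deg) = -0.9063
  joint[1] = (0.0000, 0.0000) + 8.3 * (-0.4226, -0.9063) = (0.0000 + -3.5077, 0.0000 + -7.5224) = (-3.5077, -7.5224)
link 1: phi[1] = -115 + 90 = -25 deg
  cos(-25 deg) = 0.9063, sin(-25 deg) = -0.4226
  joint[2] = (-3.5077, -7.5224) + 5.4 * (0.9063, -0.4226) = (-3.5077 + 4.8941, -7.5224 + -2.2821) = (1.3863, -9.8045)
End effector: (1.3863, -9.8045)

Answer: 1.3863 -9.8045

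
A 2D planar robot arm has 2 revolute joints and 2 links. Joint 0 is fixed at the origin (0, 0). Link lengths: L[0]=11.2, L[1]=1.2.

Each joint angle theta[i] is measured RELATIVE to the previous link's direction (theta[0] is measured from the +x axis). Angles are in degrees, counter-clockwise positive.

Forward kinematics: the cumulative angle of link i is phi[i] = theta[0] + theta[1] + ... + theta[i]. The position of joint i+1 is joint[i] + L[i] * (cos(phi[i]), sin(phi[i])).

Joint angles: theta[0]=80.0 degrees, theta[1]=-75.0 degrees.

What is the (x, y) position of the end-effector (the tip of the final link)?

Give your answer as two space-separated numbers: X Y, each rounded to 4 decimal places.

joint[0] = (0.0000, 0.0000)  (base)
link 0: phi[0] = 80 = 80 deg
  cos(80 deg) = 0.1736, sin(80 deg) = 0.9848
  joint[1] = (0.0000, 0.0000) + 11.2 * (0.1736, 0.9848) = (0.0000 + 1.9449, 0.0000 + 11.0298) = (1.9449, 11.0298)
link 1: phi[1] = 80 + -75 = 5 deg
  cos(5 deg) = 0.9962, sin(5 deg) = 0.0872
  joint[2] = (1.9449, 11.0298) + 1.2 * (0.9962, 0.0872) = (1.9449 + 1.1954, 11.0298 + 0.1046) = (3.1403, 11.1344)
End effector: (3.1403, 11.1344)

Answer: 3.1403 11.1344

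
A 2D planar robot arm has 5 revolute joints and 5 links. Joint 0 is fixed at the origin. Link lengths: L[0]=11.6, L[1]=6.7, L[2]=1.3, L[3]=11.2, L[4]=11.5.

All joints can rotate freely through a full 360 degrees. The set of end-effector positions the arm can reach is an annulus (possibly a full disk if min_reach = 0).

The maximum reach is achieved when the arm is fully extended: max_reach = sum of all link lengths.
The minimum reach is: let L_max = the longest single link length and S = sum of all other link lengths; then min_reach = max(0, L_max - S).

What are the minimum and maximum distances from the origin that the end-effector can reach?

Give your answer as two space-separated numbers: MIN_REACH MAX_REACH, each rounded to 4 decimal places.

Answer: 0.0000 42.3000

Derivation:
Link lengths: [11.6, 6.7, 1.3, 11.2, 11.5]
max_reach = 11.6 + 6.7 + 1.3 + 11.2 + 11.5 = 42.3
L_max = max([11.6, 6.7, 1.3, 11.2, 11.5]) = 11.6
S (sum of others) = 42.3 - 11.6 = 30.7
min_reach = max(0, 11.6 - 30.7) = max(0, -19.1) = 0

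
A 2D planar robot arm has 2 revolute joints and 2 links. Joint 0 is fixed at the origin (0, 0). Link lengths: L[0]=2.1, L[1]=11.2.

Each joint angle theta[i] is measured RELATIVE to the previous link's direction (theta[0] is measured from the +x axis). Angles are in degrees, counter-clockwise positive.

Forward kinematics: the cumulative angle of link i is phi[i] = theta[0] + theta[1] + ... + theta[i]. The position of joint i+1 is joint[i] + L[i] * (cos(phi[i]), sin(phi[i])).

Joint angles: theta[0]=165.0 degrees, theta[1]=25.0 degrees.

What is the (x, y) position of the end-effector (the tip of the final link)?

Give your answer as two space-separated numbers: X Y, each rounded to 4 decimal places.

Answer: -13.0583 -1.4013

Derivation:
joint[0] = (0.0000, 0.0000)  (base)
link 0: phi[0] = 165 = 165 deg
  cos(165 deg) = -0.9659, sin(165 deg) = 0.2588
  joint[1] = (0.0000, 0.0000) + 2.1 * (-0.9659, 0.2588) = (0.0000 + -2.0284, 0.0000 + 0.5435) = (-2.0284, 0.5435)
link 1: phi[1] = 165 + 25 = 190 deg
  cos(190 deg) = -0.9848, sin(190 deg) = -0.1736
  joint[2] = (-2.0284, 0.5435) + 11.2 * (-0.9848, -0.1736) = (-2.0284 + -11.0298, 0.5435 + -1.9449) = (-13.0583, -1.4013)
End effector: (-13.0583, -1.4013)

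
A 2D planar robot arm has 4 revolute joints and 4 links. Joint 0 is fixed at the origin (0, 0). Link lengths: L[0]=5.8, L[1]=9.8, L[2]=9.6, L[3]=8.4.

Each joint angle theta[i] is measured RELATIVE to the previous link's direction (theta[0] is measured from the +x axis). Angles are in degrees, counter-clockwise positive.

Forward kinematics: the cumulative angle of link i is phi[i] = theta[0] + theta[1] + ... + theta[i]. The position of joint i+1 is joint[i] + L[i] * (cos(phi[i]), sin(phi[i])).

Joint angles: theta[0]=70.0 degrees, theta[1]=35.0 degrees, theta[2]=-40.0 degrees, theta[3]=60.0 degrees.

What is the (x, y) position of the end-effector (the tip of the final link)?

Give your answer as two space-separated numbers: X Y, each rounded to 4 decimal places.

Answer: -1.3136 30.4977

Derivation:
joint[0] = (0.0000, 0.0000)  (base)
link 0: phi[0] = 70 = 70 deg
  cos(70 deg) = 0.3420, sin(70 deg) = 0.9397
  joint[1] = (0.0000, 0.0000) + 5.8 * (0.3420, 0.9397) = (0.0000 + 1.9837, 0.0000 + 5.4502) = (1.9837, 5.4502)
link 1: phi[1] = 70 + 35 = 105 deg
  cos(105 deg) = -0.2588, sin(105 deg) = 0.9659
  joint[2] = (1.9837, 5.4502) + 9.8 * (-0.2588, 0.9659) = (1.9837 + -2.5364, 5.4502 + 9.4661) = (-0.5527, 14.9163)
link 2: phi[2] = 70 + 35 + -40 = 65 deg
  cos(65 deg) = 0.4226, sin(65 deg) = 0.9063
  joint[3] = (-0.5527, 14.9163) + 9.6 * (0.4226, 0.9063) = (-0.5527 + 4.0571, 14.9163 + 8.7006) = (3.5044, 23.6168)
link 3: phi[3] = 70 + 35 + -40 + 60 = 125 deg
  cos(125 deg) = -0.5736, sin(125 deg) = 0.8192
  joint[4] = (3.5044, 23.6168) + 8.4 * (-0.5736, 0.8192) = (3.5044 + -4.8180, 23.6168 + 6.8809) = (-1.3136, 30.4977)
End effector: (-1.3136, 30.4977)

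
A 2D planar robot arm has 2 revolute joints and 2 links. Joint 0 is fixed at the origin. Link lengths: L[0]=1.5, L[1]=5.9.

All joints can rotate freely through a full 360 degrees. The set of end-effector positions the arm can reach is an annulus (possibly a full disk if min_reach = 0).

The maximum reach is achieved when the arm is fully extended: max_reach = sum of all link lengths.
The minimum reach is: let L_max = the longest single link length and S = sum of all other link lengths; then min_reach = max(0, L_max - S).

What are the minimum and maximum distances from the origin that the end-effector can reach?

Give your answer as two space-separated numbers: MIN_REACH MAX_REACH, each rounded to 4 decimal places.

Link lengths: [1.5, 5.9]
max_reach = 1.5 + 5.9 = 7.4
L_max = max([1.5, 5.9]) = 5.9
S (sum of others) = 7.4 - 5.9 = 1.5
min_reach = max(0, 5.9 - 1.5) = max(0, 4.4) = 4.4

Answer: 4.4000 7.4000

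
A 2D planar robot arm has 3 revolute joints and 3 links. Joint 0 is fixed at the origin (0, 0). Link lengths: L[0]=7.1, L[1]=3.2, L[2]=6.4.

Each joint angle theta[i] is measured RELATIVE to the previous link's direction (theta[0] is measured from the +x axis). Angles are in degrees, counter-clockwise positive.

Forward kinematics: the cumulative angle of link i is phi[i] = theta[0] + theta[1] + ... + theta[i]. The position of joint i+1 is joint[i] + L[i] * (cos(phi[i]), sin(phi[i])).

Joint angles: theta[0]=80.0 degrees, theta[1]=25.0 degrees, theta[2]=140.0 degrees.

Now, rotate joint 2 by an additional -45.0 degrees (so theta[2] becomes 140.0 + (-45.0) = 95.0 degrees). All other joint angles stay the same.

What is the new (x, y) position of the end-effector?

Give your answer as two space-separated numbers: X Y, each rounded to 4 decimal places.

Answer: -5.6094 7.8942

Derivation:
joint[0] = (0.0000, 0.0000)  (base)
link 0: phi[0] = 80 = 80 deg
  cos(80 deg) = 0.1736, sin(80 deg) = 0.9848
  joint[1] = (0.0000, 0.0000) + 7.1 * (0.1736, 0.9848) = (0.0000 + 1.2329, 0.0000 + 6.9921) = (1.2329, 6.9921)
link 1: phi[1] = 80 + 25 = 105 deg
  cos(105 deg) = -0.2588, sin(105 deg) = 0.9659
  joint[2] = (1.2329, 6.9921) + 3.2 * (-0.2588, 0.9659) = (1.2329 + -0.8282, 6.9921 + 3.0910) = (0.4047, 10.0831)
link 2: phi[2] = 80 + 25 + 95 = 200 deg
  cos(200 deg) = -0.9397, sin(200 deg) = -0.3420
  joint[3] = (0.4047, 10.0831) + 6.4 * (-0.9397, -0.3420) = (0.4047 + -6.0140, 10.0831 + -2.1889) = (-5.6094, 7.8942)
End effector: (-5.6094, 7.8942)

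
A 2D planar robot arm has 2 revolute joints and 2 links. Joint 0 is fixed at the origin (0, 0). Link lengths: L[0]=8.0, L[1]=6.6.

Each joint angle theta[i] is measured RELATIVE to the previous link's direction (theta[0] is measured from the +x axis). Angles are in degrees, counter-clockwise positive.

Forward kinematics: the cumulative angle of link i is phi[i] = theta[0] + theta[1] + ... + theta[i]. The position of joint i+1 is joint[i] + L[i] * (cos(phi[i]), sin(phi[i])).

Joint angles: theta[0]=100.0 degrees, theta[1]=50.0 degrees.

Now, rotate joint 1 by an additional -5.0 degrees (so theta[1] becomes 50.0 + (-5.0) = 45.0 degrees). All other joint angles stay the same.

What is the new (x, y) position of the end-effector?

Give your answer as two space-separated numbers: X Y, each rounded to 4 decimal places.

joint[0] = (0.0000, 0.0000)  (base)
link 0: phi[0] = 100 = 100 deg
  cos(100 deg) = -0.1736, sin(100 deg) = 0.9848
  joint[1] = (0.0000, 0.0000) + 8 * (-0.1736, 0.9848) = (0.0000 + -1.3892, 0.0000 + 7.8785) = (-1.3892, 7.8785)
link 1: phi[1] = 100 + 45 = 145 deg
  cos(145 deg) = -0.8192, sin(145 deg) = 0.5736
  joint[2] = (-1.3892, 7.8785) + 6.6 * (-0.8192, 0.5736) = (-1.3892 + -5.4064, 7.8785 + 3.7856) = (-6.7956, 11.6641)
End effector: (-6.7956, 11.6641)

Answer: -6.7956 11.6641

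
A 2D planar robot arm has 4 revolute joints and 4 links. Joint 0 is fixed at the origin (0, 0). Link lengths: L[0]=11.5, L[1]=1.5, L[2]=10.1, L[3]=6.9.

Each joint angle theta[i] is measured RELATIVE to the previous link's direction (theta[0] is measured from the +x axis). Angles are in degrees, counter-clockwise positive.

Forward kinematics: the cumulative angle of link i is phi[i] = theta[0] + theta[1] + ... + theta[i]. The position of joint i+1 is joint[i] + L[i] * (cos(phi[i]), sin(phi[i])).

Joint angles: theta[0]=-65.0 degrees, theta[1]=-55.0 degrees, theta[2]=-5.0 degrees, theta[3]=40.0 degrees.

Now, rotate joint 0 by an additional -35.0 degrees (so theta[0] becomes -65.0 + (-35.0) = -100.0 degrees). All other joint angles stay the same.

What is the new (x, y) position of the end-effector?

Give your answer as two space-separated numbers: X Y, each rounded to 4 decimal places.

Answer: -16.2973 -21.3892

Derivation:
joint[0] = (0.0000, 0.0000)  (base)
link 0: phi[0] = -100 = -100 deg
  cos(-100 deg) = -0.1736, sin(-100 deg) = -0.9848
  joint[1] = (0.0000, 0.0000) + 11.5 * (-0.1736, -0.9848) = (0.0000 + -1.9970, 0.0000 + -11.3253) = (-1.9970, -11.3253)
link 1: phi[1] = -100 + -55 = -155 deg
  cos(-155 deg) = -0.9063, sin(-155 deg) = -0.4226
  joint[2] = (-1.9970, -11.3253) + 1.5 * (-0.9063, -0.4226) = (-1.9970 + -1.3595, -11.3253 + -0.6339) = (-3.3564, -11.9592)
link 2: phi[2] = -100 + -55 + -5 = -160 deg
  cos(-160 deg) = -0.9397, sin(-160 deg) = -0.3420
  joint[3] = (-3.3564, -11.9592) + 10.1 * (-0.9397, -0.3420) = (-3.3564 + -9.4909, -11.9592 + -3.4544) = (-12.8473, -15.4136)
link 3: phi[3] = -100 + -55 + -5 + 40 = -120 deg
  cos(-120 deg) = -0.5000, sin(-120 deg) = -0.8660
  joint[4] = (-12.8473, -15.4136) + 6.9 * (-0.5000, -0.8660) = (-12.8473 + -3.4500, -15.4136 + -5.9756) = (-16.2973, -21.3892)
End effector: (-16.2973, -21.3892)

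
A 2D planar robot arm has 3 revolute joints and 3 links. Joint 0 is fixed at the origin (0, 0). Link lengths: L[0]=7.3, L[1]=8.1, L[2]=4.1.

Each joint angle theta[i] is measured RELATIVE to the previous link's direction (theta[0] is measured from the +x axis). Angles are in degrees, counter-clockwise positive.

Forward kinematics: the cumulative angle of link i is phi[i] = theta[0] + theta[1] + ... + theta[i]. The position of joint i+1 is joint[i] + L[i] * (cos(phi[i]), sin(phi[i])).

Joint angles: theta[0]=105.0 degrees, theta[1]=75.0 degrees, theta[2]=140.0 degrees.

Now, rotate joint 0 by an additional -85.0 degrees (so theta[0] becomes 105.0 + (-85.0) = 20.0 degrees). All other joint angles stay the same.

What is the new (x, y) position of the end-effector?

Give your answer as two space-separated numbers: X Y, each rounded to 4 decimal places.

joint[0] = (0.0000, 0.0000)  (base)
link 0: phi[0] = 20 = 20 deg
  cos(20 deg) = 0.9397, sin(20 deg) = 0.3420
  joint[1] = (0.0000, 0.0000) + 7.3 * (0.9397, 0.3420) = (0.0000 + 6.8598, 0.0000 + 2.4967) = (6.8598, 2.4967)
link 1: phi[1] = 20 + 75 = 95 deg
  cos(95 deg) = -0.0872, sin(95 deg) = 0.9962
  joint[2] = (6.8598, 2.4967) + 8.1 * (-0.0872, 0.9962) = (6.8598 + -0.7060, 2.4967 + 8.0692) = (6.1538, 10.5659)
link 2: phi[2] = 20 + 75 + 140 = 235 deg
  cos(235 deg) = -0.5736, sin(235 deg) = -0.8192
  joint[3] = (6.1538, 10.5659) + 4.1 * (-0.5736, -0.8192) = (6.1538 + -2.3517, 10.5659 + -3.3585) = (3.8021, 7.2074)
End effector: (3.8021, 7.2074)

Answer: 3.8021 7.2074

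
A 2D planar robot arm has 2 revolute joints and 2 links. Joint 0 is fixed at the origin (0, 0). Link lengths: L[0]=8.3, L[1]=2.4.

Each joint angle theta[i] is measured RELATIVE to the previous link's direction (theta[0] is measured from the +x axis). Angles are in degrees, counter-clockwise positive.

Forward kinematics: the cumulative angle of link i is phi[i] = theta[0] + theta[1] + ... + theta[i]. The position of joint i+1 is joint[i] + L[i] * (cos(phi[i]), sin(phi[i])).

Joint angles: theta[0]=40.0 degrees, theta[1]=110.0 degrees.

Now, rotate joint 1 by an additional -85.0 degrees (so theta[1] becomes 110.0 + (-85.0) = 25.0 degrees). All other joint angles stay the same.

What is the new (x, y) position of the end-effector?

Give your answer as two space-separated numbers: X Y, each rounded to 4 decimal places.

joint[0] = (0.0000, 0.0000)  (base)
link 0: phi[0] = 40 = 40 deg
  cos(40 deg) = 0.7660, sin(40 deg) = 0.6428
  joint[1] = (0.0000, 0.0000) + 8.3 * (0.7660, 0.6428) = (0.0000 + 6.3582, 0.0000 + 5.3351) = (6.3582, 5.3351)
link 1: phi[1] = 40 + 25 = 65 deg
  cos(65 deg) = 0.4226, sin(65 deg) = 0.9063
  joint[2] = (6.3582, 5.3351) + 2.4 * (0.4226, 0.9063) = (6.3582 + 1.0143, 5.3351 + 2.1751) = (7.3725, 7.5103)
End effector: (7.3725, 7.5103)

Answer: 7.3725 7.5103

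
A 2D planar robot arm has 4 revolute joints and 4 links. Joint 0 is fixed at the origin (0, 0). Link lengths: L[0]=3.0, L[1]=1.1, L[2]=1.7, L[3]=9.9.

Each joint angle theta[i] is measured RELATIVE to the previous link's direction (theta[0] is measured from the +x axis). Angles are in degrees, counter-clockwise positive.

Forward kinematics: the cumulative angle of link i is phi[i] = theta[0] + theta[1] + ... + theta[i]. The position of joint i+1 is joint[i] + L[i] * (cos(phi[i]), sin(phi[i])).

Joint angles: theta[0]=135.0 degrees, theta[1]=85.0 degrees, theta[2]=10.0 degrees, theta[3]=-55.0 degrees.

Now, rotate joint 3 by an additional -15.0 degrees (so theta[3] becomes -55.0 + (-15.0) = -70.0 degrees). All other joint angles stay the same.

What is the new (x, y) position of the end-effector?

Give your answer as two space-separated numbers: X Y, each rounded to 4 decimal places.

Answer: -13.3597 3.4980

Derivation:
joint[0] = (0.0000, 0.0000)  (base)
link 0: phi[0] = 135 = 135 deg
  cos(135 deg) = -0.7071, sin(135 deg) = 0.7071
  joint[1] = (0.0000, 0.0000) + 3 * (-0.7071, 0.7071) = (0.0000 + -2.1213, 0.0000 + 2.1213) = (-2.1213, 2.1213)
link 1: phi[1] = 135 + 85 = 220 deg
  cos(220 deg) = -0.7660, sin(220 deg) = -0.6428
  joint[2] = (-2.1213, 2.1213) + 1.1 * (-0.7660, -0.6428) = (-2.1213 + -0.8426, 2.1213 + -0.7071) = (-2.9640, 1.4143)
link 2: phi[2] = 135 + 85 + 10 = 230 deg
  cos(230 deg) = -0.6428, sin(230 deg) = -0.7660
  joint[3] = (-2.9640, 1.4143) + 1.7 * (-0.6428, -0.7660) = (-2.9640 + -1.0927, 1.4143 + -1.3023) = (-4.0567, 0.1120)
link 3: phi[3] = 135 + 85 + 10 + -70 = 160 deg
  cos(160 deg) = -0.9397, sin(160 deg) = 0.3420
  joint[4] = (-4.0567, 0.1120) + 9.9 * (-0.9397, 0.3420) = (-4.0567 + -9.3030, 0.1120 + 3.3860) = (-13.3597, 3.4980)
End effector: (-13.3597, 3.4980)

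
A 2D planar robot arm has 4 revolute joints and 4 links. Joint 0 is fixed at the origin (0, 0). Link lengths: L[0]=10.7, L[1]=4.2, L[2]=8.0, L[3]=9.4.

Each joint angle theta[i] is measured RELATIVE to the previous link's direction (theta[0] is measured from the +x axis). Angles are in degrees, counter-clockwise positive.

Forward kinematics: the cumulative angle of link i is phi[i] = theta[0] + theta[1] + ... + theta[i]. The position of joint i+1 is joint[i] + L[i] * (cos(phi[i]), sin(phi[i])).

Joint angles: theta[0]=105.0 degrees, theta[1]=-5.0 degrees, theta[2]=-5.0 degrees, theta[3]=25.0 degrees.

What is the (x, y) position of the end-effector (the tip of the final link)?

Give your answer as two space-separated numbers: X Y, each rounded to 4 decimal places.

joint[0] = (0.0000, 0.0000)  (base)
link 0: phi[0] = 105 = 105 deg
  cos(105 deg) = -0.2588, sin(105 deg) = 0.9659
  joint[1] = (0.0000, 0.0000) + 10.7 * (-0.2588, 0.9659) = (0.0000 + -2.7694, 0.0000 + 10.3354) = (-2.7694, 10.3354)
link 1: phi[1] = 105 + -5 = 100 deg
  cos(100 deg) = -0.1736, sin(100 deg) = 0.9848
  joint[2] = (-2.7694, 10.3354) + 4.2 * (-0.1736, 0.9848) = (-2.7694 + -0.7293, 10.3354 + 4.1362) = (-3.4987, 14.4716)
link 2: phi[2] = 105 + -5 + -5 = 95 deg
  cos(95 deg) = -0.0872, sin(95 deg) = 0.9962
  joint[3] = (-3.4987, 14.4716) + 8 * (-0.0872, 0.9962) = (-3.4987 + -0.6972, 14.4716 + 7.9696) = (-4.1959, 22.4412)
link 3: phi[3] = 105 + -5 + -5 + 25 = 120 deg
  cos(120 deg) = -0.5000, sin(120 deg) = 0.8660
  joint[4] = (-4.1959, 22.4412) + 9.4 * (-0.5000, 0.8660) = (-4.1959 + -4.7000, 22.4412 + 8.1406) = (-8.8959, 30.5818)
End effector: (-8.8959, 30.5818)

Answer: -8.8959 30.5818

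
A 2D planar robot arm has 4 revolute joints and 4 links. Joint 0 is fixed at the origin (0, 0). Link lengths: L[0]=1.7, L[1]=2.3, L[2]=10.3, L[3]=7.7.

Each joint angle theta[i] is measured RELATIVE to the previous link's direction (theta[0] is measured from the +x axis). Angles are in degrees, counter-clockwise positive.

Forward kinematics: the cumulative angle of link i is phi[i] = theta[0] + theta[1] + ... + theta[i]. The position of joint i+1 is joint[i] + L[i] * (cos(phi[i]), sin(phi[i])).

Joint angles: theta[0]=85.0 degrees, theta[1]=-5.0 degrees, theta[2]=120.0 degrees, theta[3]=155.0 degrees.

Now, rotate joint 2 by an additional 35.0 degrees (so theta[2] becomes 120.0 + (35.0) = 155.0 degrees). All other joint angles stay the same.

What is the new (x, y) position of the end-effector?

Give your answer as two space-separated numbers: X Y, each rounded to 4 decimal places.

joint[0] = (0.0000, 0.0000)  (base)
link 0: phi[0] = 85 = 85 deg
  cos(85 deg) = 0.0872, sin(85 deg) = 0.9962
  joint[1] = (0.0000, 0.0000) + 1.7 * (0.0872, 0.9962) = (0.0000 + 0.1482, 0.0000 + 1.6935) = (0.1482, 1.6935)
link 1: phi[1] = 85 + -5 = 80 deg
  cos(80 deg) = 0.1736, sin(80 deg) = 0.9848
  joint[2] = (0.1482, 1.6935) + 2.3 * (0.1736, 0.9848) = (0.1482 + 0.3994, 1.6935 + 2.2651) = (0.5476, 3.9586)
link 2: phi[2] = 85 + -5 + 155 = 235 deg
  cos(235 deg) = -0.5736, sin(235 deg) = -0.8192
  joint[3] = (0.5476, 3.9586) + 10.3 * (-0.5736, -0.8192) = (0.5476 + -5.9078, 3.9586 + -8.4373) = (-5.3603, -4.4787)
link 3: phi[3] = 85 + -5 + 155 + 155 = 390 deg
  cos(390 deg) = 0.8660, sin(390 deg) = 0.5000
  joint[4] = (-5.3603, -4.4787) + 7.7 * (0.8660, 0.5000) = (-5.3603 + 6.6684, -4.4787 + 3.8500) = (1.3081, -0.6287)
End effector: (1.3081, -0.6287)

Answer: 1.3081 -0.6287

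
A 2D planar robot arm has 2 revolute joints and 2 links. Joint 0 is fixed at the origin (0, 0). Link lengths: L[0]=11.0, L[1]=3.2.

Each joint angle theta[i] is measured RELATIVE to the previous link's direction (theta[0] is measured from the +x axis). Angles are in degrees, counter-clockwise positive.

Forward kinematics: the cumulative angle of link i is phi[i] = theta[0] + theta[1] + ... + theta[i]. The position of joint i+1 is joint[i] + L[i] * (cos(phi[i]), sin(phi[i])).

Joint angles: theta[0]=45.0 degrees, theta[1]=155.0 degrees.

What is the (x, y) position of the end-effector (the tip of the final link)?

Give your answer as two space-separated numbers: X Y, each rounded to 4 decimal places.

joint[0] = (0.0000, 0.0000)  (base)
link 0: phi[0] = 45 = 45 deg
  cos(45 deg) = 0.7071, sin(45 deg) = 0.7071
  joint[1] = (0.0000, 0.0000) + 11 * (0.7071, 0.7071) = (0.0000 + 7.7782, 0.0000 + 7.7782) = (7.7782, 7.7782)
link 1: phi[1] = 45 + 155 = 200 deg
  cos(200 deg) = -0.9397, sin(200 deg) = -0.3420
  joint[2] = (7.7782, 7.7782) + 3.2 * (-0.9397, -0.3420) = (7.7782 + -3.0070, 7.7782 + -1.0945) = (4.7712, 6.6837)
End effector: (4.7712, 6.6837)

Answer: 4.7712 6.6837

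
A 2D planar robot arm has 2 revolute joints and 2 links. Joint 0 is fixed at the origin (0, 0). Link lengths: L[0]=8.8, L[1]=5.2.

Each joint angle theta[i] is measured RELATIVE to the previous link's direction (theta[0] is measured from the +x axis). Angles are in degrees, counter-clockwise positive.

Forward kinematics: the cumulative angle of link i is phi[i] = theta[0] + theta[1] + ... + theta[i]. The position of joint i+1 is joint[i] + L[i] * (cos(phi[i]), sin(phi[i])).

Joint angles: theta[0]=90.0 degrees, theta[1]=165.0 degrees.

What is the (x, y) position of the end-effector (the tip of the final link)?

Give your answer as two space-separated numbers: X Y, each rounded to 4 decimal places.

joint[0] = (0.0000, 0.0000)  (base)
link 0: phi[0] = 90 = 90 deg
  cos(90 deg) = 0.0000, sin(90 deg) = 1.0000
  joint[1] = (0.0000, 0.0000) + 8.8 * (0.0000, 1.0000) = (0.0000 + 0.0000, 0.0000 + 8.8000) = (0.0000, 8.8000)
link 1: phi[1] = 90 + 165 = 255 deg
  cos(255 deg) = -0.2588, sin(255 deg) = -0.9659
  joint[2] = (0.0000, 8.8000) + 5.2 * (-0.2588, -0.9659) = (0.0000 + -1.3459, 8.8000 + -5.0228) = (-1.3459, 3.7772)
End effector: (-1.3459, 3.7772)

Answer: -1.3459 3.7772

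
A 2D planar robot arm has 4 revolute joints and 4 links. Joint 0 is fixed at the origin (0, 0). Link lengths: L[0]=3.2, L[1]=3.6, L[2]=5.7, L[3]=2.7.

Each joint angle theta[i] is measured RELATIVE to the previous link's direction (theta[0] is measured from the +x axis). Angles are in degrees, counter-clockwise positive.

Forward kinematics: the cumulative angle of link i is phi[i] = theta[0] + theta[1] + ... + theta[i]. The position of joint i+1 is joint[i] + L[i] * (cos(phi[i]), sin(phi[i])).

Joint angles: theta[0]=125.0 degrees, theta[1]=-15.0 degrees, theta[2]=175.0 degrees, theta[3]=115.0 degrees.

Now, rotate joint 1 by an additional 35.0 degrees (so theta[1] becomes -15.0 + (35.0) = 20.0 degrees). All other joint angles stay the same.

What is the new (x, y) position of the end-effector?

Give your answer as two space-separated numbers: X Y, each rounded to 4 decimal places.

joint[0] = (0.0000, 0.0000)  (base)
link 0: phi[0] = 125 = 125 deg
  cos(125 deg) = -0.5736, sin(125 deg) = 0.8192
  joint[1] = (0.0000, 0.0000) + 3.2 * (-0.5736, 0.8192) = (0.0000 + -1.8354, 0.0000 + 2.6213) = (-1.8354, 2.6213)
link 1: phi[1] = 125 + 20 = 145 deg
  cos(145 deg) = -0.8192, sin(145 deg) = 0.5736
  joint[2] = (-1.8354, 2.6213) + 3.6 * (-0.8192, 0.5736) = (-1.8354 + -2.9489, 2.6213 + 2.0649) = (-4.7844, 4.6862)
link 2: phi[2] = 125 + 20 + 175 = 320 deg
  cos(320 deg) = 0.7660, sin(320 deg) = -0.6428
  joint[3] = (-4.7844, 4.6862) + 5.7 * (0.7660, -0.6428) = (-4.7844 + 4.3665, 4.6862 + -3.6639) = (-0.4179, 1.0223)
link 3: phi[3] = 125 + 20 + 175 + 115 = 435 deg
  cos(435 deg) = 0.2588, sin(435 deg) = 0.9659
  joint[4] = (-0.4179, 1.0223) + 2.7 * (0.2588, 0.9659) = (-0.4179 + 0.6988, 1.0223 + 2.6080) = (0.2809, 3.6303)
End effector: (0.2809, 3.6303)

Answer: 0.2809 3.6303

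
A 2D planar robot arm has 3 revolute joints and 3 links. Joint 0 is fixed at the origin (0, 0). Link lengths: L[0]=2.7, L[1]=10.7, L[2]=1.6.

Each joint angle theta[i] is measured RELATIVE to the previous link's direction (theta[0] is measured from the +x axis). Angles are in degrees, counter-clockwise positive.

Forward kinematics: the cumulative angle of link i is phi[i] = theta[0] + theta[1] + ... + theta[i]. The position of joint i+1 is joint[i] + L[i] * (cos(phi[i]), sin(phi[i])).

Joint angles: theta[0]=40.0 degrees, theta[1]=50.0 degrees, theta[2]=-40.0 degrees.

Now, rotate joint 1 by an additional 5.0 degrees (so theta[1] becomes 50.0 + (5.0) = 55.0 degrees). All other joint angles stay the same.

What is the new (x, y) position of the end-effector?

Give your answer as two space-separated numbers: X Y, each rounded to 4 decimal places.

joint[0] = (0.0000, 0.0000)  (base)
link 0: phi[0] = 40 = 40 deg
  cos(40 deg) = 0.7660, sin(40 deg) = 0.6428
  joint[1] = (0.0000, 0.0000) + 2.7 * (0.7660, 0.6428) = (0.0000 + 2.0683, 0.0000 + 1.7355) = (2.0683, 1.7355)
link 1: phi[1] = 40 + 55 = 95 deg
  cos(95 deg) = -0.0872, sin(95 deg) = 0.9962
  joint[2] = (2.0683, 1.7355) + 10.7 * (-0.0872, 0.9962) = (2.0683 + -0.9326, 1.7355 + 10.6593) = (1.1358, 12.3948)
link 2: phi[2] = 40 + 55 + -40 = 55 deg
  cos(55 deg) = 0.5736, sin(55 deg) = 0.8192
  joint[3] = (1.1358, 12.3948) + 1.6 * (0.5736, 0.8192) = (1.1358 + 0.9177, 12.3948 + 1.3106) = (2.0535, 13.7055)
End effector: (2.0535, 13.7055)

Answer: 2.0535 13.7055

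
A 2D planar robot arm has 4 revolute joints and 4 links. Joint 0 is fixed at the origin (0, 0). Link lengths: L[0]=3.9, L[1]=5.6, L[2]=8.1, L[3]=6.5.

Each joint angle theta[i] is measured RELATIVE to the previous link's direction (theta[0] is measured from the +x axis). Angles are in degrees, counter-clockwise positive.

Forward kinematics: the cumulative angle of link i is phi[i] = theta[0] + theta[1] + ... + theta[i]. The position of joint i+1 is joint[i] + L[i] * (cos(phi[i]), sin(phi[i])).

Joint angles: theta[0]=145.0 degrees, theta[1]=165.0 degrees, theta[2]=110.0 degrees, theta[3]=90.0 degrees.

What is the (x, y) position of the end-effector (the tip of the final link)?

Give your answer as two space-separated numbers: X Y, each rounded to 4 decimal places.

joint[0] = (0.0000, 0.0000)  (base)
link 0: phi[0] = 145 = 145 deg
  cos(145 deg) = -0.8192, sin(145 deg) = 0.5736
  joint[1] = (0.0000, 0.0000) + 3.9 * (-0.8192, 0.5736) = (0.0000 + -3.1947, 0.0000 + 2.2369) = (-3.1947, 2.2369)
link 1: phi[1] = 145 + 165 = 310 deg
  cos(310 deg) = 0.6428, sin(310 deg) = -0.7660
  joint[2] = (-3.1947, 2.2369) + 5.6 * (0.6428, -0.7660) = (-3.1947 + 3.5996, 2.2369 + -4.2898) = (0.4049, -2.0529)
link 2: phi[2] = 145 + 165 + 110 = 420 deg
  cos(420 deg) = 0.5000, sin(420 deg) = 0.8660
  joint[3] = (0.4049, -2.0529) + 8.1 * (0.5000, 0.8660) = (0.4049 + 4.0500, -2.0529 + 7.0148) = (4.4549, 4.9619)
link 3: phi[3] = 145 + 165 + 110 + 90 = 510 deg
  cos(510 deg) = -0.8660, sin(510 deg) = 0.5000
  joint[4] = (4.4549, 4.9619) + 6.5 * (-0.8660, 0.5000) = (4.4549 + -5.6292, 4.9619 + 3.2500) = (-1.1742, 8.2119)
End effector: (-1.1742, 8.2119)

Answer: -1.1742 8.2119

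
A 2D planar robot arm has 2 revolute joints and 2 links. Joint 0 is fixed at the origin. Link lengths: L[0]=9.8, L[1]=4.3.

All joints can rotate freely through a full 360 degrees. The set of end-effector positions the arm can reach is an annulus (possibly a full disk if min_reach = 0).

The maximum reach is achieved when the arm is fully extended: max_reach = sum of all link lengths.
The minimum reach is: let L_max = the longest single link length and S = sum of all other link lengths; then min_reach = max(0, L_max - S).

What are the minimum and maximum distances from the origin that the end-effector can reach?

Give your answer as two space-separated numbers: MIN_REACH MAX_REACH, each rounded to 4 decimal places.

Link lengths: [9.8, 4.3]
max_reach = 9.8 + 4.3 = 14.1
L_max = max([9.8, 4.3]) = 9.8
S (sum of others) = 14.1 - 9.8 = 4.3
min_reach = max(0, 9.8 - 4.3) = max(0, 5.5) = 5.5

Answer: 5.5000 14.1000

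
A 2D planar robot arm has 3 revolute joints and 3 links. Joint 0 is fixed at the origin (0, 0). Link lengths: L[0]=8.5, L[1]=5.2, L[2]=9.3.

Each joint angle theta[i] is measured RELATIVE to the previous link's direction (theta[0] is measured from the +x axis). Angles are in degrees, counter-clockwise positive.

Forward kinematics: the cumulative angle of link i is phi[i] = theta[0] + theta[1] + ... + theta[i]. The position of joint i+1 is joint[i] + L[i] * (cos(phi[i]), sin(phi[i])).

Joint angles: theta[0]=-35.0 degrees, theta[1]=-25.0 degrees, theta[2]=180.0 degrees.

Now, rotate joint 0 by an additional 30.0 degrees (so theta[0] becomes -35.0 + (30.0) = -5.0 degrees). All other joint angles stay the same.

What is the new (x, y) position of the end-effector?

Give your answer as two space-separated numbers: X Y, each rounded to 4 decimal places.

Answer: 4.9170 1.3092

Derivation:
joint[0] = (0.0000, 0.0000)  (base)
link 0: phi[0] = -5 = -5 deg
  cos(-5 deg) = 0.9962, sin(-5 deg) = -0.0872
  joint[1] = (0.0000, 0.0000) + 8.5 * (0.9962, -0.0872) = (0.0000 + 8.4677, 0.0000 + -0.7408) = (8.4677, -0.7408)
link 1: phi[1] = -5 + -25 = -30 deg
  cos(-30 deg) = 0.8660, sin(-30 deg) = -0.5000
  joint[2] = (8.4677, -0.7408) + 5.2 * (0.8660, -0.5000) = (8.4677 + 4.5033, -0.7408 + -2.6000) = (12.9710, -3.3408)
link 2: phi[2] = -5 + -25 + 180 = 150 deg
  cos(150 deg) = -0.8660, sin(150 deg) = 0.5000
  joint[3] = (12.9710, -3.3408) + 9.3 * (-0.8660, 0.5000) = (12.9710 + -8.0540, -3.3408 + 4.6500) = (4.9170, 1.3092)
End effector: (4.9170, 1.3092)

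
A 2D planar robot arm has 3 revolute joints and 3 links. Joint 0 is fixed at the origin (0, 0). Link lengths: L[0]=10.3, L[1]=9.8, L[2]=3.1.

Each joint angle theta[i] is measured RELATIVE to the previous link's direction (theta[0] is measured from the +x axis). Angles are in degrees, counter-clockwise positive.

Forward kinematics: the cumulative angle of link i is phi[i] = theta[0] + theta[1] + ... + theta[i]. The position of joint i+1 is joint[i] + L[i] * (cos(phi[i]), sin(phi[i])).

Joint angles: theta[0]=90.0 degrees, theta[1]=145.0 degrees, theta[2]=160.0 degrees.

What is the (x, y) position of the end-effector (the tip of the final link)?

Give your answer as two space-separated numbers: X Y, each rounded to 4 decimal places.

Answer: -3.0817 4.0504

Derivation:
joint[0] = (0.0000, 0.0000)  (base)
link 0: phi[0] = 90 = 90 deg
  cos(90 deg) = 0.0000, sin(90 deg) = 1.0000
  joint[1] = (0.0000, 0.0000) + 10.3 * (0.0000, 1.0000) = (0.0000 + 0.0000, 0.0000 + 10.3000) = (0.0000, 10.3000)
link 1: phi[1] = 90 + 145 = 235 deg
  cos(235 deg) = -0.5736, sin(235 deg) = -0.8192
  joint[2] = (0.0000, 10.3000) + 9.8 * (-0.5736, -0.8192) = (0.0000 + -5.6210, 10.3000 + -8.0277) = (-5.6210, 2.2723)
link 2: phi[2] = 90 + 145 + 160 = 395 deg
  cos(395 deg) = 0.8192, sin(395 deg) = 0.5736
  joint[3] = (-5.6210, 2.2723) + 3.1 * (0.8192, 0.5736) = (-5.6210 + 2.5394, 2.2723 + 1.7781) = (-3.0817, 4.0504)
End effector: (-3.0817, 4.0504)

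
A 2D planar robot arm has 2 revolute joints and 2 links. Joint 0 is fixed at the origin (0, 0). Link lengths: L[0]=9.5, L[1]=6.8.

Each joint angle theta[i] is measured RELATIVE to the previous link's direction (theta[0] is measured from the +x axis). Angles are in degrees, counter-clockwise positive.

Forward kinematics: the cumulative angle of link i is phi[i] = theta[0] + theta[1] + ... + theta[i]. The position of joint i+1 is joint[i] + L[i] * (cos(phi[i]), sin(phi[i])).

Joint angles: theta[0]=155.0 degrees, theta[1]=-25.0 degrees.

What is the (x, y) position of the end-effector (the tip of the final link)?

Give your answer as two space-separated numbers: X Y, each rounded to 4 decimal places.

Answer: -12.9809 9.2240

Derivation:
joint[0] = (0.0000, 0.0000)  (base)
link 0: phi[0] = 155 = 155 deg
  cos(155 deg) = -0.9063, sin(155 deg) = 0.4226
  joint[1] = (0.0000, 0.0000) + 9.5 * (-0.9063, 0.4226) = (0.0000 + -8.6099, 0.0000 + 4.0149) = (-8.6099, 4.0149)
link 1: phi[1] = 155 + -25 = 130 deg
  cos(130 deg) = -0.6428, sin(130 deg) = 0.7660
  joint[2] = (-8.6099, 4.0149) + 6.8 * (-0.6428, 0.7660) = (-8.6099 + -4.3710, 4.0149 + 5.2091) = (-12.9809, 9.2240)
End effector: (-12.9809, 9.2240)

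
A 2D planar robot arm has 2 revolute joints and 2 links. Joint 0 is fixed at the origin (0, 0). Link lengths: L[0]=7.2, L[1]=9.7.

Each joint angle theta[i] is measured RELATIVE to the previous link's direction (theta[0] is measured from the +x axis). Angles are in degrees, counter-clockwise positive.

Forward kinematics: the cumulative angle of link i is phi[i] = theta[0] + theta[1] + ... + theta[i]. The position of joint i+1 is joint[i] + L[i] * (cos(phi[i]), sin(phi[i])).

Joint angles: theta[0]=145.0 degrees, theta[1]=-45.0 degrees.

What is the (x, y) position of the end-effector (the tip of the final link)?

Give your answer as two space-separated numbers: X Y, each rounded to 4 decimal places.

joint[0] = (0.0000, 0.0000)  (base)
link 0: phi[0] = 145 = 145 deg
  cos(145 deg) = -0.8192, sin(145 deg) = 0.5736
  joint[1] = (0.0000, 0.0000) + 7.2 * (-0.8192, 0.5736) = (0.0000 + -5.8979, 0.0000 + 4.1298) = (-5.8979, 4.1298)
link 1: phi[1] = 145 + -45 = 100 deg
  cos(100 deg) = -0.1736, sin(100 deg) = 0.9848
  joint[2] = (-5.8979, 4.1298) + 9.7 * (-0.1736, 0.9848) = (-5.8979 + -1.6844, 4.1298 + 9.5526) = (-7.5823, 13.6824)
End effector: (-7.5823, 13.6824)

Answer: -7.5823 13.6824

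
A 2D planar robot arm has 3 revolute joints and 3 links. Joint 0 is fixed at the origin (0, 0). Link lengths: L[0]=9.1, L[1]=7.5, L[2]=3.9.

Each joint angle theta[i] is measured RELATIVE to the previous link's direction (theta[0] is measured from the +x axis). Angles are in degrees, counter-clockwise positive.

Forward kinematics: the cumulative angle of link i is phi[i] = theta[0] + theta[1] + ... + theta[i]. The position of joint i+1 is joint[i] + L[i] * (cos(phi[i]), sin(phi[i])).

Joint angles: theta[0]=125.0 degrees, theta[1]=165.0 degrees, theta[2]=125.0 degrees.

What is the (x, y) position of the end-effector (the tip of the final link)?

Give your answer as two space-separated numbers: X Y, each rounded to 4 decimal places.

joint[0] = (0.0000, 0.0000)  (base)
link 0: phi[0] = 125 = 125 deg
  cos(125 deg) = -0.5736, sin(125 deg) = 0.8192
  joint[1] = (0.0000, 0.0000) + 9.1 * (-0.5736, 0.8192) = (0.0000 + -5.2195, 0.0000 + 7.4543) = (-5.2195, 7.4543)
link 1: phi[1] = 125 + 165 = 290 deg
  cos(290 deg) = 0.3420, sin(290 deg) = -0.9397
  joint[2] = (-5.2195, 7.4543) + 7.5 * (0.3420, -0.9397) = (-5.2195 + 2.5652, 7.4543 + -7.0477) = (-2.6544, 0.4066)
link 2: phi[2] = 125 + 165 + 125 = 415 deg
  cos(415 deg) = 0.5736, sin(415 deg) = 0.8192
  joint[3] = (-2.6544, 0.4066) + 3.9 * (0.5736, 0.8192) = (-2.6544 + 2.2369, 0.4066 + 3.1947) = (-0.4174, 3.6013)
End effector: (-0.4174, 3.6013)

Answer: -0.4174 3.6013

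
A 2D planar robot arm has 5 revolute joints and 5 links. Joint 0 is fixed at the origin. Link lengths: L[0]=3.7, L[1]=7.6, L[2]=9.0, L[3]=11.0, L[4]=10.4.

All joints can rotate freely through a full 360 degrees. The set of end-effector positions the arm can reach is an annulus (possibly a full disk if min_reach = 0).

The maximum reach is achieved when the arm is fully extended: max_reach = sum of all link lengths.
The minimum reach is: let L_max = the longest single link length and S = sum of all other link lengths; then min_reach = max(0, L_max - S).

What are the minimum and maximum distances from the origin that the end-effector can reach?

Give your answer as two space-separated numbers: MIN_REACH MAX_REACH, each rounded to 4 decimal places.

Answer: 0.0000 41.7000

Derivation:
Link lengths: [3.7, 7.6, 9.0, 11.0, 10.4]
max_reach = 3.7 + 7.6 + 9 + 11 + 10.4 = 41.7
L_max = max([3.7, 7.6, 9.0, 11.0, 10.4]) = 11
S (sum of others) = 41.7 - 11 = 30.7
min_reach = max(0, 11 - 30.7) = max(0, -19.7) = 0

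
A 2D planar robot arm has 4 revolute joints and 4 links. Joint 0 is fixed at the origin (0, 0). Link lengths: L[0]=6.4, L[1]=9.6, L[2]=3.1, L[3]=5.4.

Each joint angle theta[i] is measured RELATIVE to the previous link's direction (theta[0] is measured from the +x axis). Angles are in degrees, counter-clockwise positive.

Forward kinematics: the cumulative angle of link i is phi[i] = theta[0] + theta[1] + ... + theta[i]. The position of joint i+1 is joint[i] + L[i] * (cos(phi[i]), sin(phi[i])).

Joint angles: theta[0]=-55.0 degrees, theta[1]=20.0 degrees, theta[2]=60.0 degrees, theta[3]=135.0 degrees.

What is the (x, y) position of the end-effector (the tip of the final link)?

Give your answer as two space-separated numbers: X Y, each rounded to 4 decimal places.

joint[0] = (0.0000, 0.0000)  (base)
link 0: phi[0] = -55 = -55 deg
  cos(-55 deg) = 0.5736, sin(-55 deg) = -0.8192
  joint[1] = (0.0000, 0.0000) + 6.4 * (0.5736, -0.8192) = (0.0000 + 3.6709, 0.0000 + -5.2426) = (3.6709, -5.2426)
link 1: phi[1] = -55 + 20 = -35 deg
  cos(-35 deg) = 0.8192, sin(-35 deg) = -0.5736
  joint[2] = (3.6709, -5.2426) + 9.6 * (0.8192, -0.5736) = (3.6709 + 7.8639, -5.2426 + -5.5063) = (11.5347, -10.7489)
link 2: phi[2] = -55 + 20 + 60 = 25 deg
  cos(25 deg) = 0.9063, sin(25 deg) = 0.4226
  joint[3] = (11.5347, -10.7489) + 3.1 * (0.9063, 0.4226) = (11.5347 + 2.8096, -10.7489 + 1.3101) = (14.3443, -9.4388)
link 3: phi[3] = -55 + 20 + 60 + 135 = 160 deg
  cos(160 deg) = -0.9397, sin(160 deg) = 0.3420
  joint[4] = (14.3443, -9.4388) + 5.4 * (-0.9397, 0.3420) = (14.3443 + -5.0743, -9.4388 + 1.8469) = (9.2700, -7.5919)
End effector: (9.2700, -7.5919)

Answer: 9.2700 -7.5919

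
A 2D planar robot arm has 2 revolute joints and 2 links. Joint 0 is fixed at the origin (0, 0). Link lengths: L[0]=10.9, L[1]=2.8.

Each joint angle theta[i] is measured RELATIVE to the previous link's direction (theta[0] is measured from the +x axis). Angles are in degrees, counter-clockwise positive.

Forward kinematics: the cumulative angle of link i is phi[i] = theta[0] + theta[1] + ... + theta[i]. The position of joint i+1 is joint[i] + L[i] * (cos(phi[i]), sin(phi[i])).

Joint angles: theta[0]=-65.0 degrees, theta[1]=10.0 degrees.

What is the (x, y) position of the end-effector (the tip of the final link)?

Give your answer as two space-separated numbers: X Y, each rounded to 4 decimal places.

Answer: 6.2126 -12.1724

Derivation:
joint[0] = (0.0000, 0.0000)  (base)
link 0: phi[0] = -65 = -65 deg
  cos(-65 deg) = 0.4226, sin(-65 deg) = -0.9063
  joint[1] = (0.0000, 0.0000) + 10.9 * (0.4226, -0.9063) = (0.0000 + 4.6065, 0.0000 + -9.8788) = (4.6065, -9.8788)
link 1: phi[1] = -65 + 10 = -55 deg
  cos(-55 deg) = 0.5736, sin(-55 deg) = -0.8192
  joint[2] = (4.6065, -9.8788) + 2.8 * (0.5736, -0.8192) = (4.6065 + 1.6060, -9.8788 + -2.2936) = (6.2126, -12.1724)
End effector: (6.2126, -12.1724)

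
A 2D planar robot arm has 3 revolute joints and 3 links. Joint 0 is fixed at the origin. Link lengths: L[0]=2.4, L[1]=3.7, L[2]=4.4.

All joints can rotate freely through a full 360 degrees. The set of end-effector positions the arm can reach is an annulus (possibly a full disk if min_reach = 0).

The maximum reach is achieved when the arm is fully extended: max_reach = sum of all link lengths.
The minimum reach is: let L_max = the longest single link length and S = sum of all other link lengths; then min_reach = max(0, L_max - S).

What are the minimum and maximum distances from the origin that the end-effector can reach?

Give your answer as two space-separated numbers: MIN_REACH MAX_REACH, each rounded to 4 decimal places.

Link lengths: [2.4, 3.7, 4.4]
max_reach = 2.4 + 3.7 + 4.4 = 10.5
L_max = max([2.4, 3.7, 4.4]) = 4.4
S (sum of others) = 10.5 - 4.4 = 6.1
min_reach = max(0, 4.4 - 6.1) = max(0, -1.7) = 0

Answer: 0.0000 10.5000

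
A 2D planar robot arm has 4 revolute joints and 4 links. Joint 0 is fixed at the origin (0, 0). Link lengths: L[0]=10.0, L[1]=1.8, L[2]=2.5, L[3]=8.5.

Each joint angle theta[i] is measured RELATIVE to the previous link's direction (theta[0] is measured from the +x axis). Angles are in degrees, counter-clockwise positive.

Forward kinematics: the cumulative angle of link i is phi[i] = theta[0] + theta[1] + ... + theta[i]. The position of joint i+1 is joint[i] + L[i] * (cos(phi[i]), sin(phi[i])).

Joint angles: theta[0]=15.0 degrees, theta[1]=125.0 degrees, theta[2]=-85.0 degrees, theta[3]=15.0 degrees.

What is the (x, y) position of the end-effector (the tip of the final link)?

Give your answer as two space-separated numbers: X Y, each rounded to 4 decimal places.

Answer: 12.6215 13.7805

Derivation:
joint[0] = (0.0000, 0.0000)  (base)
link 0: phi[0] = 15 = 15 deg
  cos(15 deg) = 0.9659, sin(15 deg) = 0.2588
  joint[1] = (0.0000, 0.0000) + 10 * (0.9659, 0.2588) = (0.0000 + 9.6593, 0.0000 + 2.5882) = (9.6593, 2.5882)
link 1: phi[1] = 15 + 125 = 140 deg
  cos(140 deg) = -0.7660, sin(140 deg) = 0.6428
  joint[2] = (9.6593, 2.5882) + 1.8 * (-0.7660, 0.6428) = (9.6593 + -1.3789, 2.5882 + 1.1570) = (8.2804, 3.7452)
link 2: phi[2] = 15 + 125 + -85 = 55 deg
  cos(55 deg) = 0.5736, sin(55 deg) = 0.8192
  joint[3] = (8.2804, 3.7452) + 2.5 * (0.5736, 0.8192) = (8.2804 + 1.4339, 3.7452 + 2.0479) = (9.7143, 5.7931)
link 3: phi[3] = 15 + 125 + -85 + 15 = 70 deg
  cos(70 deg) = 0.3420, sin(70 deg) = 0.9397
  joint[4] = (9.7143, 5.7931) + 8.5 * (0.3420, 0.9397) = (9.7143 + 2.9072, 5.7931 + 7.9874) = (12.6215, 13.7805)
End effector: (12.6215, 13.7805)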